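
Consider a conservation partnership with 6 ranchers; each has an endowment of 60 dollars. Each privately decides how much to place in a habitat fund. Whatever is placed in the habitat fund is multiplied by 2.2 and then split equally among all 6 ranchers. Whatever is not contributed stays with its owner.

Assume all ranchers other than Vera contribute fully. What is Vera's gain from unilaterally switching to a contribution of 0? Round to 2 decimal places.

Switching from a contribution of 60 to 0 lets Vera keep an extra 60 dollars, but lowers the habitat fund by 60, which costs Vera their own share of that drop: 2.2/6 × 60 = 22.00.
Net gain = 60 − 22.00 = 38.00. The private return per contributed unit (0.3667) is below 1, so free-riding is indeed the best response regardless of what the others do.

38.00 dollars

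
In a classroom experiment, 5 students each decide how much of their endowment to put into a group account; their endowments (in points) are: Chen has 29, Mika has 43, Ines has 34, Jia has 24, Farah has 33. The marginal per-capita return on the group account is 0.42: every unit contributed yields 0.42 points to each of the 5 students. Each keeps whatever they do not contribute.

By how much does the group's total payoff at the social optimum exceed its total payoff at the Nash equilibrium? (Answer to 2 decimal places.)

179.30 points

The private return per contributed unit is 0.42 < 1 for everyone, so the Nash equilibrium is zero contribution and the group total is Σ E_j = 29 + 43 + 34 + 24 + 33 = 163.
Each contributed unit returns 2.100 to the group, so the social optimum is full contribution by everyone: group total = 2.100 × 163 = 342.30.
Efficiency loss = (2.100 − 1) × 163 = 179.30.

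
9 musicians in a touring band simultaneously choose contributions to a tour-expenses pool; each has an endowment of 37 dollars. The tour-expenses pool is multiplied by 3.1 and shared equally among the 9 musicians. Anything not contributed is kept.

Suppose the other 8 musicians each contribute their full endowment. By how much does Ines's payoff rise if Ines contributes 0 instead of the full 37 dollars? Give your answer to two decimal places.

24.26 dollars

Switching from a contribution of 37 to 0 lets Ines keep an extra 37 dollars, but lowers the tour-expenses pool by 37, which costs Ines their own share of that drop: 3.1/9 × 37 = 12.74.
Net gain = 37 − 12.74 = 24.26. The private return per contributed unit (0.3444) is below 1, so free-riding is indeed the best response regardless of what the others do.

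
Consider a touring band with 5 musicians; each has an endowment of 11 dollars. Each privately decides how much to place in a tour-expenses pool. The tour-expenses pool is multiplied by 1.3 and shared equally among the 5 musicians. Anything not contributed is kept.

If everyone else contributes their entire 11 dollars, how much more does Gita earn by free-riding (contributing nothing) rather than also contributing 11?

8.14 dollars

Switching from a contribution of 11 to 0 lets Gita keep an extra 11 dollars, but lowers the tour-expenses pool by 11, which costs Gita their own share of that drop: 1.3/5 × 11 = 2.86.
Net gain = 11 − 2.86 = 8.14. The private return per contributed unit (0.2600) is below 1, so free-riding is indeed the best response regardless of what the others do.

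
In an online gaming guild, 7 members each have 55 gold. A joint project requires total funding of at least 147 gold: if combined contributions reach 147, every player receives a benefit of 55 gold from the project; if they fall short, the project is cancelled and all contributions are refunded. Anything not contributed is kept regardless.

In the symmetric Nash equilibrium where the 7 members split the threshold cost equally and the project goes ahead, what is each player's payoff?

89 gold

Equal share of the threshold: 147/7 = 21.
At this profile no one gains by cutting their contribution: any cut drops the total below 147, the project is cancelled, contributions are refunded, and the deviator ends with 55, which is less than 55 − 21 + 55 = 89. Contributing more than 21 just wastes the excess. So contributing exactly 21 is a best response.
Each player's payoff: 55 − 21 + 55 = 89.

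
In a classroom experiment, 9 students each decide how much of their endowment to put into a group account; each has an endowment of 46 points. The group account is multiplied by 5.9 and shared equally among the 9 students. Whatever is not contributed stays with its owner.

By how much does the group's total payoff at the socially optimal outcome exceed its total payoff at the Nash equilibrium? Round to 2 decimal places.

2028.60 points

Each contributed unit returns 5.9/9 = 0.6556 to its contributor — below 1 — so contributing 0 is dominant for every player. At the Nash equilibrium everyone keeps their 46, and the group total is 9 × 46 = 414.
Each contributed unit returns 5.900 to the group as a whole (0.6556 to each of 9 players), which exceeds 1, so the social optimum is full contribution: group total = 5.900 × 414 = 2442.60.
Efficiency loss = 2442.60 − 414 = 2028.60.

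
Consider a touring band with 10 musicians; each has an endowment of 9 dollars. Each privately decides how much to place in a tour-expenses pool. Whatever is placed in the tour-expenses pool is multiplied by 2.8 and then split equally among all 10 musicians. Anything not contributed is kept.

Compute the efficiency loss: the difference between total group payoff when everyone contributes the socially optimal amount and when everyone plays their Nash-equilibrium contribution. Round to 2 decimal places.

162.00 dollars

Each contributed unit returns 2.8/10 = 0.2800 to its contributor — below 1 — so contributing 0 is dominant for every player. At the Nash equilibrium everyone keeps their 9, and the group total is 10 × 9 = 90.
Each contributed unit returns 2.800 to the group as a whole (0.2800 to each of 10 players), which exceeds 1, so the social optimum is full contribution: group total = 2.800 × 90 = 252.00.
Efficiency loss = 252.00 − 90 = 162.00.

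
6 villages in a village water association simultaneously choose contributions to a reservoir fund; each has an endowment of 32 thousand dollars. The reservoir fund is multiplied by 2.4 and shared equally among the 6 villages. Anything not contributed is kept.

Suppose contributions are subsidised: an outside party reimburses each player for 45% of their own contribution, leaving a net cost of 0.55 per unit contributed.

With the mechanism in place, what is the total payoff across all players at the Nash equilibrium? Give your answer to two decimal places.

Even with the mechanism, each unit contributed returns only (2.4/6) / 0.55 = 0.7273 per unit of net cost, so contributing nothing is still dominant.
Everyone keeps their endowment and the group total is 6 × 32 = 192.

192.00 thousand dollars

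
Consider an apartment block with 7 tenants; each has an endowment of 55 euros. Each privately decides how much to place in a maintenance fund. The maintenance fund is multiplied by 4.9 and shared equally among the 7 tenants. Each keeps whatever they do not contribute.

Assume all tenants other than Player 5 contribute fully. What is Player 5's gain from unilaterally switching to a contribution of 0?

Switching from a contribution of 55 to 0 lets Player 5 keep an extra 55 euros, but lowers the maintenance fund by 55, which costs Player 5 their own share of that drop: 4.9/7 × 55 = 38.50.
Net gain = 55 − 38.50 = 16.50. The private return per contributed unit (0.7000) is below 1, so free-riding is indeed the best response regardless of what the others do.

16.50 euros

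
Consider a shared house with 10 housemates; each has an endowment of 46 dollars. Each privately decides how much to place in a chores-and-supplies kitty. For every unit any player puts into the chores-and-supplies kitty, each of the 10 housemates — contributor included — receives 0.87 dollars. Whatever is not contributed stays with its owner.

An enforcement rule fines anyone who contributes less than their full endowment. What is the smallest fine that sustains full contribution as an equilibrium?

5.98 dollars

Given the others contribute fully, the best deviation is to contribute 0 (any partial contribution still incurs the fine and gives up units whose private return 0.87 is below 1).
Deviating from 46 to 0 saves 46 dollars but forfeits the deviator's share of the drop in the chores-and-supplies kitty: 0.87 × 46 = 40.02.
So the deviation gain is 46 − 40.02 = 5.98, and the fine must be at least 5.98 dollars to wipe it out.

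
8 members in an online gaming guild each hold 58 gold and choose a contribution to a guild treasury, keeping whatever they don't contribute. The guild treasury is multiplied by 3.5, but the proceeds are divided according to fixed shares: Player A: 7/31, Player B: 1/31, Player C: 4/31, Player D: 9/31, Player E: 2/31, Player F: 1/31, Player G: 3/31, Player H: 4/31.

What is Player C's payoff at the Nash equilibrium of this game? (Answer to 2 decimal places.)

84.19 gold

A player with share s gets back 3.5·s per unit contributed, so full contribution is dominant for anyone with s > 1/3.5 = 0.2857 and zero contribution is dominant for anyone below.
The only share above 0.2857 is Player D's 9/31, contributing 58; the remaining 7 contribute 0. Total contributed: 58.
Player C keeps 58 and receives 3.5 × 58 × 4/31 = 26.19 from the guild treasury, for a payoff of 84.19.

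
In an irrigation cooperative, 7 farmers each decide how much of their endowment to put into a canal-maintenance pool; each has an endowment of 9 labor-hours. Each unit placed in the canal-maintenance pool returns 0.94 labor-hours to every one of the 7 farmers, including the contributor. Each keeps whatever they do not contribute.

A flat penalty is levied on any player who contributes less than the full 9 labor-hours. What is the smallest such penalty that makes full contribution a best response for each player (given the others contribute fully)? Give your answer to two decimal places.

0.54 labor-hours

Given the others contribute fully, the best deviation is to contribute 0 (any partial contribution still incurs the fine and gives up units whose private return 0.94 is below 1).
Deviating from 9 to 0 saves 9 labor-hours but forfeits the deviator's share of the drop in the canal-maintenance pool: 0.94 × 9 = 8.46.
So the deviation gain is 9 − 8.46 = 0.54, and the fine must be at least 0.54 labor-hours to wipe it out.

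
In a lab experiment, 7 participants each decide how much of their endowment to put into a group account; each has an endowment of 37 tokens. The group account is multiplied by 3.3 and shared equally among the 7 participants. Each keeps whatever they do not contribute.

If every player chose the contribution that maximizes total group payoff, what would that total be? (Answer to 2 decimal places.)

Each contributed unit returns 3.300 to the group as a whole (0.4714 to each of 7 players), which exceeds 1, so the social optimum is full contribution: group total = 3.300 × 259 = 854.70.

854.70 tokens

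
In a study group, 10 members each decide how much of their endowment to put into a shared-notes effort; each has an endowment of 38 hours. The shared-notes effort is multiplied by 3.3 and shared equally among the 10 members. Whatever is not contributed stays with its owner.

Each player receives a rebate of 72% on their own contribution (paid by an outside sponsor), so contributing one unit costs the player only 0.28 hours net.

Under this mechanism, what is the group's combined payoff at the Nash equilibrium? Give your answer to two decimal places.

Under the mechanism each unit contributed yields (3.3/10) / 0.28 = 1.1786 back to its contributor per unit of net cost, which exceeds 1, making full contribution the dominant choice for everyone.
At the Nash equilibrium everyone contributes 38. Group total payoff = 10 × (38 × 0.72 + 3.3 × 38) = 1527.60.

1527.60 hours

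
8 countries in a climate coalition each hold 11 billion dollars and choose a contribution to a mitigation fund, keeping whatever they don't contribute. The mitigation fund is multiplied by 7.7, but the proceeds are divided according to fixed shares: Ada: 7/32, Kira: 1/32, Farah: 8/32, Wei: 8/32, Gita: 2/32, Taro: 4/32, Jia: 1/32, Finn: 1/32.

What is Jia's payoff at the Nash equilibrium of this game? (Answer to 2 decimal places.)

18.94 billion dollars

For player j, contributing a unit is worthwhile iff 7.7 × (j's share) ≥ 1, i.e. iff j's share is at least 0.1299.
Ada, Farah and Wei are above the threshold, contributing 11 each; the remaining 5 contribute 0. Total contributed: 33.
Jia keeps 11 and receives 7.7 × 33 × 1/32 = 7.94 from the mitigation fund, for a payoff of 18.94.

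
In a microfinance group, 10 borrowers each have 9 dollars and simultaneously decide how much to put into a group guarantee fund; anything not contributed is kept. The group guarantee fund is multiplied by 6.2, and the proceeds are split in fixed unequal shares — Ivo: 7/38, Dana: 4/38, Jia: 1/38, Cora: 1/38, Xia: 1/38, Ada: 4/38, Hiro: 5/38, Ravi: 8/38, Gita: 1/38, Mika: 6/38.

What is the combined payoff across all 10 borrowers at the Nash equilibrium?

183.60 dollars

A player with share s gets back 6.2·s per unit contributed, so full contribution is dominant for anyone with s > 1/6.2 = 0.1613 and zero contribution is dominant for anyone below.
The shares above 0.1613 belong to Ivo and Ravi, contributing 9 each; the remaining 8 contribute 0. Total contributed: 18.
The group guarantee fund pays out 6.2 × 18 = 111.60 in total (split across the unequal shares, but the aggregate is all that matters for the group sum).
The 8 free-riders keep 9 each, adding 72. Group total = 72 + 111.60 = 183.60.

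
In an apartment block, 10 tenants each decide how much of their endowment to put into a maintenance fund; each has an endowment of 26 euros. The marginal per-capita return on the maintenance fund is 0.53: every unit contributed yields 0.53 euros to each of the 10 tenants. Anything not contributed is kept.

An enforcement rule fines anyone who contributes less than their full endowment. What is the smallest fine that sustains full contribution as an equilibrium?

Given the others contribute fully, the best deviation is to contribute 0 (any partial contribution still incurs the fine and gives up units whose private return 0.53 is below 1).
Deviating from 26 to 0 saves 26 euros but forfeits the deviator's share of the drop in the maintenance fund: 0.53 × 26 = 13.78.
So the deviation gain is 26 − 13.78 = 12.22, and the fine must be at least 12.22 euros to wipe it out.

12.22 euros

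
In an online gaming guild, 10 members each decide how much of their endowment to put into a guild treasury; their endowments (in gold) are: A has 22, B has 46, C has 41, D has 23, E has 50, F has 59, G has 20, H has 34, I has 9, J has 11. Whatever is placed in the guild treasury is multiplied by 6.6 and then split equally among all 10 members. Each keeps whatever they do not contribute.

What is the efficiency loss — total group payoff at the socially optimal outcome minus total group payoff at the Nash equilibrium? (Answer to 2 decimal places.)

1764.00 gold

The private return per contributed unit is 6.6/10 = 0.6600 < 1 for every player regardless of endowment, so the Nash equilibrium is zero contribution and the group total is Σ E_j = 22 + 46 + 41 + 23 + 50 + 59 + 20 + 34 + 9 + 11 = 315.
Each contributed unit returns 6.600 to the group, so the social optimum is full contribution by everyone: group total = 6.600 × 315 = 2079.00.
Efficiency loss = (6.600 − 1) × 315 = 1764.00.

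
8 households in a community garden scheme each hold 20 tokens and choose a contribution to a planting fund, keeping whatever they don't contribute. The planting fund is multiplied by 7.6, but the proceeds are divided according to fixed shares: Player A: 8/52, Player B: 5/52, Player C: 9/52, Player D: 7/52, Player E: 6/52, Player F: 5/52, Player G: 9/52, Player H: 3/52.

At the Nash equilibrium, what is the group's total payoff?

688.00 tokens

Player j's private return per contributed unit is 7.6 × (j's share). Contributing is weakly dominant for j when that share is at least 1/7.6 = 0.1316, and contributing 0 is dominant otherwise.
Player A, Player C, Player D and Player G clear that bar, contributing 20 each; the remaining 4 contribute 0. Total contributed: 80.
The planting fund pays out 7.6 × 80 = 608.00 in total (split across the unequal shares, but the aggregate is all that matters for the group sum).
The 4 free-riders keep 20 each, adding 80. Group total = 80 + 608.00 = 688.00.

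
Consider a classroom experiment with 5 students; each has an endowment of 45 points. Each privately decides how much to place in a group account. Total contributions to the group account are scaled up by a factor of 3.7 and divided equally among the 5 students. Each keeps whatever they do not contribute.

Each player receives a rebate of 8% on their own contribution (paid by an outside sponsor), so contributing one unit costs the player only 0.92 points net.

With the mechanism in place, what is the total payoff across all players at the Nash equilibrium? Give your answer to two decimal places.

225.00 points

Even with the mechanism, each unit contributed returns only (3.7/5) / 0.92 = 0.8043 per unit of net cost, so contributing nothing is still dominant.
Everyone keeps their endowment and the group total is 5 × 45 = 225.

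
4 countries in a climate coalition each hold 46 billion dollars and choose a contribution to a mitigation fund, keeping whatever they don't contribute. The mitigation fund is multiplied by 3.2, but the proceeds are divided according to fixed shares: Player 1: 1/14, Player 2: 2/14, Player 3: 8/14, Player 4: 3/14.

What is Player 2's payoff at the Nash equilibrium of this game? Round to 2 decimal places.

67.03 billion dollars

For player j, contributing a unit is worthwhile iff 3.2 × (j's share) ≥ 1, i.e. iff j's share is at least 0.3125.
The only share above 0.3125 is Player 3's 8/14, contributing 46; the remaining 3 contribute 0. Total contributed: 46.
Player 2 keeps 46 and receives 3.2 × 46 × 2/14 = 21.03 from the mitigation fund, for a payoff of 67.03.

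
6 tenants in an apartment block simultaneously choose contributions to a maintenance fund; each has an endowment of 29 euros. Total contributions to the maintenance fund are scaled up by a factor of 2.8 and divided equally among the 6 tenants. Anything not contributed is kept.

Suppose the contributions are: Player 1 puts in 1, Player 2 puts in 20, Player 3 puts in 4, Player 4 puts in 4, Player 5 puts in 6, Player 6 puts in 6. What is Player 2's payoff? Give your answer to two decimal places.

Total contributed: 1 + 20 + 4 + 4 + 6 + 6 = 41.
Each receives 2.8 × 41 / 6 = 19.13 from the maintenance fund.
Player 2 keeps 29 − 20 = 9, so Player 2's payoff is 9 + 19.13 = 28.13.

28.13 euros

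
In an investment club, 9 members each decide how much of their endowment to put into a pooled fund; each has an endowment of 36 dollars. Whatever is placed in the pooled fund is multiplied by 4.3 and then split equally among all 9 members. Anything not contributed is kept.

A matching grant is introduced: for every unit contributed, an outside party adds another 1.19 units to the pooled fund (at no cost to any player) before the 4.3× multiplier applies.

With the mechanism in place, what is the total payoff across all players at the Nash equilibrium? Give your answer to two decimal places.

The effective private return per unit is now 4.3 × 2.19 / 9 = 1.0463 > 1, so every player's dominant strategy flips to full contribution.
So the Nash equilibrium is full contribution by all 9; the group earns 4.3 × 2.19 × 324 = 3051.11.

3051.11 dollars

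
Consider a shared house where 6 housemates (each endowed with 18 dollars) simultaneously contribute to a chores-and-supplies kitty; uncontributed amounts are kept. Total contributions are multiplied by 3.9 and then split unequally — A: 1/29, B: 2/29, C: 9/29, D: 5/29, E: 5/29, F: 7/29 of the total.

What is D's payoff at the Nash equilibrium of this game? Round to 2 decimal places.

30.10 dollars

For player j, contributing a unit is worthwhile iff 3.9 × (j's share) ≥ 1, i.e. iff j's share is at least 0.2564.
The only share above 0.2564 is C's 9/29, contributing 18; the remaining 5 contribute 0. Total contributed: 18.
D keeps 18 and receives 3.9 × 18 × 5/29 = 12.10 from the chores-and-supplies kitty, for a payoff of 30.10.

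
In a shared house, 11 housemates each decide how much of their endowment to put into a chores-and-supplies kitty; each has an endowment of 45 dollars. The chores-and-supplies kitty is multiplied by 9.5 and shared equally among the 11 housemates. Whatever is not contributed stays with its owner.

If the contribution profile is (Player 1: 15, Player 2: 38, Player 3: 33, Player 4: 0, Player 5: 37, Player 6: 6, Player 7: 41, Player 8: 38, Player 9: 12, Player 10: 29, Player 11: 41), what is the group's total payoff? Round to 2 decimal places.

Total contributed: 15 + 38 + 33 + 0 + 37 + 6 + 41 + 38 + 12 + 29 + 41 = 290; total kept: 11 × 45 − 290 = 205.
The chores-and-supplies kitty pays out 9.5 × 290 = 2755.00 in aggregate.
Group total = 205 + 2755.00 = 2960.00.

2960.00 dollars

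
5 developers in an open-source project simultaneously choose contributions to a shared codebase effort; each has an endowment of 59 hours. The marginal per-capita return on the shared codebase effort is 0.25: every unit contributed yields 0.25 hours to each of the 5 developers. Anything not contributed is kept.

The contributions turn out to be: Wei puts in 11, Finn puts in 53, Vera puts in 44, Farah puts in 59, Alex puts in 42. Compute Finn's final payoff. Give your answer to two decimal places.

Total contributed: 11 + 53 + 44 + 59 + 42 = 209.
Each receives 0.25 × 209 = 52.25 from the shared codebase effort.
Finn keeps 59 − 53 = 6, so Finn's payoff is 6 + 52.25 = 58.25.

58.25 hours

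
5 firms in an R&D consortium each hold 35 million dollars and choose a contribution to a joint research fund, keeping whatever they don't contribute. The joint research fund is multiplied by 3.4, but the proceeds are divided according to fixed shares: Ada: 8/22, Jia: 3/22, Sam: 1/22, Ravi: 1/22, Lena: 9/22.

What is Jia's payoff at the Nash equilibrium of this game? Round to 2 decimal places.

67.45 million dollars

A player with share s gets back 3.4·s per unit contributed, so full contribution is dominant for anyone with s > 1/3.4 = 0.2941 and zero contribution is dominant for anyone below.
Ada and Lena are above the threshold, contributing 35 each; the remaining 3 contribute 0. Total contributed: 70.
Jia keeps 35 and receives 3.4 × 70 × 3/22 = 32.45 from the joint research fund, for a payoff of 67.45.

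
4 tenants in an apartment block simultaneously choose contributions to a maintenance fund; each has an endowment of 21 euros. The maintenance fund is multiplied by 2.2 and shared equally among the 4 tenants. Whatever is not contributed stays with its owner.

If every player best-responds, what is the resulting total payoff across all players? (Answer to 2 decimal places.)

Each contributed unit returns 2.2/4 = 0.5500 to its contributor — below 1 — so contributing 0 is dominant for every player. At the Nash equilibrium everyone keeps their 21, and the group total is 4 × 21 = 84.

84.00 euros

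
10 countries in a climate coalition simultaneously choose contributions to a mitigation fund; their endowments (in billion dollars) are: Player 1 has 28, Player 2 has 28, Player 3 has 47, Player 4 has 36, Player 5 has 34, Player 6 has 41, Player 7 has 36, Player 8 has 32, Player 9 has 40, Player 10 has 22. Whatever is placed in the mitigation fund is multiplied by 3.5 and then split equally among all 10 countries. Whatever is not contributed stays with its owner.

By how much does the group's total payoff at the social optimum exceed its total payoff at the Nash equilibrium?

The private return per contributed unit is 3.5/10 = 0.3500 < 1 for every player regardless of endowment, so the Nash equilibrium is zero contribution and the group total is Σ E_j = 28 + 28 + 47 + 36 + 34 + 41 + 36 + 32 + 40 + 22 = 344.
Each contributed unit returns 3.500 to the group, so the social optimum is full contribution by everyone: group total = 3.500 × 344 = 1204.00.
Efficiency loss = (3.500 − 1) × 344 = 860.00.

860.00 billion dollars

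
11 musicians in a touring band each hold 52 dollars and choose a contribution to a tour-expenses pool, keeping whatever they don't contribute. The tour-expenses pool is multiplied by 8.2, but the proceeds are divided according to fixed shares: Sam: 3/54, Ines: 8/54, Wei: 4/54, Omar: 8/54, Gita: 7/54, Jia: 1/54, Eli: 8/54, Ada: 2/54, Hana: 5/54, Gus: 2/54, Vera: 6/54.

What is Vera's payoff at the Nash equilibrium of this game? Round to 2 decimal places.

For player j, contributing a unit is worthwhile iff 8.2 × (j's share) ≥ 1, i.e. iff j's share is at least 0.1220.
Ines, Omar, Gita and Eli clear that bar, contributing 52 each; the remaining 7 contribute 0. Total contributed: 208.
Vera keeps 52 and receives 8.2 × 208 × 6/54 = 189.51 from the tour-expenses pool, for a payoff of 241.51.

241.51 dollars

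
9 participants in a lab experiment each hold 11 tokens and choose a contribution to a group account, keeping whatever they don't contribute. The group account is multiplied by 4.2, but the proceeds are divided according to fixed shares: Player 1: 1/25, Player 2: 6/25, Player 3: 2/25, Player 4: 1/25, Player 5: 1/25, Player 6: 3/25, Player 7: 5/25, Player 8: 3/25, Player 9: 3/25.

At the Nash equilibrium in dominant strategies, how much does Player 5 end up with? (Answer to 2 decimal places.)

12.85 tokens

A player with share s gets back 4.2·s per unit contributed, so full contribution is dominant for anyone with s > 1/4.2 = 0.2381 and zero contribution is dominant for anyone below.
Player 2 alone (share 6/25) is above the threshold, contributing 11; the remaining 8 contribute 0. Total contributed: 11.
Player 5 keeps 11 and receives 4.2 × 11 × 1/25 = 1.85 from the group account, for a payoff of 12.85.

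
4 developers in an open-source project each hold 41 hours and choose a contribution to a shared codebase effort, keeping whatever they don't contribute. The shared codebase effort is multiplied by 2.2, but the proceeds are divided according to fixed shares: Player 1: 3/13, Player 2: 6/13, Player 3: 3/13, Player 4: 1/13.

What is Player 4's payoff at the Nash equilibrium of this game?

Each unit j contributes comes back to j as 2.2 × (j's share), so j prefers to contribute only if that share exceeds 1/2.2 = 0.4545; otherwise keeping the unit dominates.
Player 2 alone (share 6/13) is above the threshold, contributing 41; the remaining 3 contribute 0. Total contributed: 41.
Player 4 keeps 41 and receives 2.2 × 41 × 1/13 = 6.94 from the shared codebase effort, for a payoff of 47.94.

47.94 hours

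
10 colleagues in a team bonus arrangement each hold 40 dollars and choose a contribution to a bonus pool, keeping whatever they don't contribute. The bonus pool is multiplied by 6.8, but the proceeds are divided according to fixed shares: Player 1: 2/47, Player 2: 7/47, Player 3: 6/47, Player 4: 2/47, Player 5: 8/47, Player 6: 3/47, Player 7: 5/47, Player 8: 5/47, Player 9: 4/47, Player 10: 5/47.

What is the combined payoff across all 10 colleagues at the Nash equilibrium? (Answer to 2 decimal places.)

864.00 dollars

A player with share s gets back 6.8·s per unit contributed, so full contribution is dominant for anyone with s > 1/6.8 = 0.1471 and zero contribution is dominant for anyone below.
Player 2 and Player 5 clear that bar, contributing 40 each; the remaining 8 contribute 0. Total contributed: 80.
The bonus pool pays out 6.8 × 80 = 544.00 in total (split across the unequal shares, but the aggregate is all that matters for the group sum).
The 8 free-riders keep 40 each, adding 320. Group total = 320 + 544.00 = 864.00.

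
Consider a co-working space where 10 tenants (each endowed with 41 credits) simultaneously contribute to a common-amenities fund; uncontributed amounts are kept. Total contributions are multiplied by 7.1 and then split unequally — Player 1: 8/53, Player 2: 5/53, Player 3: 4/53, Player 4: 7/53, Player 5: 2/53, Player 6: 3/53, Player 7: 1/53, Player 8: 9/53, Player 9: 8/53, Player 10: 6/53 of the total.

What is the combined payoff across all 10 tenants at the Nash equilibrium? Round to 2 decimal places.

Each unit j contributes comes back to j as 7.1 × (j's share), so j prefers to contribute only if that share exceeds 1/7.1 = 0.1408; otherwise keeping the unit dominates.
Player 1, Player 8 and Player 9 clear that bar, contributing 41 each; the remaining 7 contribute 0. Total contributed: 123.
The common-amenities fund pays out 7.1 × 123 = 873.30 in total (split across the unequal shares, but the aggregate is all that matters for the group sum).
The 7 free-riders keep 41 each, adding 287. Group total = 287 + 873.30 = 1160.30.

1160.30 credits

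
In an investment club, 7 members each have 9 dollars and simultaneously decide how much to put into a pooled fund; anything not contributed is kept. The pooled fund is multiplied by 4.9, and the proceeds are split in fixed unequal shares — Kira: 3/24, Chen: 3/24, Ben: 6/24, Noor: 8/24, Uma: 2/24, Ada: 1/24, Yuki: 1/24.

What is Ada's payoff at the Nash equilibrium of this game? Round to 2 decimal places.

Each unit j contributes comes back to j as 4.9 × (j's share), so j prefers to contribute only if that share exceeds 1/4.9 = 0.2041; otherwise keeping the unit dominates.
Ben and Noor clear that bar, contributing 9 each; the remaining 5 contribute 0. Total contributed: 18.
Ada keeps 9 and receives 4.9 × 18 × 1/24 = 3.68 from the pooled fund, for a payoff of 12.68.

12.68 dollars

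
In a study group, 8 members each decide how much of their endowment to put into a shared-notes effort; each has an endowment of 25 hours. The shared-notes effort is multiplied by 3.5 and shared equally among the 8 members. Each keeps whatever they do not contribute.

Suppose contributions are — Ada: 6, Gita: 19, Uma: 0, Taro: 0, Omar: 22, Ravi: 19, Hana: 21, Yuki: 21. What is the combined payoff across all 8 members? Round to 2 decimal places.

470.00 hours

Total contributed: 6 + 19 + 0 + 0 + 22 + 19 + 21 + 21 = 108; total kept: 8 × 25 − 108 = 92.
The shared-notes effort pays out 3.5 × 108 = 378.00 in aggregate.
Group total = 92 + 378.00 = 470.00.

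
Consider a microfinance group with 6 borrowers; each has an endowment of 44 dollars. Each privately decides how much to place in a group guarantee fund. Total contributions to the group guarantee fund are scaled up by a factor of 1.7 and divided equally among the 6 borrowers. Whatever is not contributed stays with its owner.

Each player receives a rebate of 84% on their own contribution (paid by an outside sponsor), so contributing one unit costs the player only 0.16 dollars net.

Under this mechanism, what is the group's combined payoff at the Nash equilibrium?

670.56 dollars

With the mechanism, a contributed unit returns (1.7/6) / 0.16 = 1.7708 per unit of net cost to the contributor — now above 1 — so contributing fully is weakly dominant for every player.
So the Nash equilibrium is full contribution by all 6; the group earns 6 × (44 × 0.84 + 1.7 × 44) = 670.56.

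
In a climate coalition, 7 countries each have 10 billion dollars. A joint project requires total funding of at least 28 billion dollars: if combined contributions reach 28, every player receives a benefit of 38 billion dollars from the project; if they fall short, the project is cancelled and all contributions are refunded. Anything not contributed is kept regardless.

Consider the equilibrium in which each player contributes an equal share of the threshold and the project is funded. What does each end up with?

44 billion dollars

Equal share of the threshold: 28/7 = 4.
At this profile no one gains by cutting their contribution: any cut drops the total below 28, the project is cancelled, contributions are refunded, and the deviator ends with 10, which is less than 10 − 4 + 38 = 44. Contributing more than 4 just wastes the excess. So contributing exactly 4 is a best response.
Each player's payoff: 10 − 4 + 38 = 44.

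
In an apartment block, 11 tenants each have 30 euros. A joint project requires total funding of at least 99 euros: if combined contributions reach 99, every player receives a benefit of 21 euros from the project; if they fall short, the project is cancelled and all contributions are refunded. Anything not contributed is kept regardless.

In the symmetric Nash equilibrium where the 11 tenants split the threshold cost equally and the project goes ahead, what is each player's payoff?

42 euros

Equal share of the threshold: 99/11 = 9.
At this profile no one gains by cutting their contribution: any cut drops the total below 99, the project is cancelled, contributions are refunded, and the deviator ends with 30, which is less than 30 − 9 + 21 = 42. Contributing more than 9 just wastes the excess. So contributing exactly 9 is a best response.
Each player's payoff: 30 − 9 + 21 = 42.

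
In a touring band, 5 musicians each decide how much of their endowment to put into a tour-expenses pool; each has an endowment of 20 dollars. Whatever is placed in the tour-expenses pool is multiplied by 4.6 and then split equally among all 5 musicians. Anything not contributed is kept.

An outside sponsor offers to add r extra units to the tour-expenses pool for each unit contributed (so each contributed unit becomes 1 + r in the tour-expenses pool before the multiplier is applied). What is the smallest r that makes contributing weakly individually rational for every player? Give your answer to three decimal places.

With matching at rate r, one contributed unit becomes (1 + r) in the tour-expenses pool and returns 4.6 × (1 + r) / 5 to the contributor.
Setting this equal to 1: 1 + r = 5/4.6 = 1.0870.
So the minimum matching rate is r = 1.0870 − 1 = 0.087.

0.087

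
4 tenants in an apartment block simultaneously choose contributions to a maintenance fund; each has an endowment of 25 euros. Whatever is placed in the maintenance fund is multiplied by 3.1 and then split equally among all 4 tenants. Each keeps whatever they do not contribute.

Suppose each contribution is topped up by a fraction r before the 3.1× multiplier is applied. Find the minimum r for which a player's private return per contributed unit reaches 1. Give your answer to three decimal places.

0.290

With matching at rate r, one contributed unit becomes (1 + r) in the maintenance fund and returns 3.1 × (1 + r) / 4 to the contributor.
Setting this equal to 1: 1 + r = 4/3.1 = 1.2903.
So the minimum matching rate is r = 1.2903 − 1 = 0.290.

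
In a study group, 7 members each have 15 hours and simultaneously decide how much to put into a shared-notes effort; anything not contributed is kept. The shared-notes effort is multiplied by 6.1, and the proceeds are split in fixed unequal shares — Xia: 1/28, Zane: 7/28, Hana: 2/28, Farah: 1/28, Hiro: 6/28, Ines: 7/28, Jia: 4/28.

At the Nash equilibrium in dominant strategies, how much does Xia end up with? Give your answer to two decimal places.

For player j, contributing a unit is worthwhile iff 6.1 × (j's share) ≥ 1, i.e. iff j's share is at least 0.1639.
The shares above 0.1639 belong to Zane, Hiro and Ines, contributing 15 each; the remaining 4 contribute 0. Total contributed: 45.
Xia keeps 15 and receives 6.1 × 45 × 1/28 = 9.80 from the shared-notes effort, for a payoff of 24.80.

24.80 hours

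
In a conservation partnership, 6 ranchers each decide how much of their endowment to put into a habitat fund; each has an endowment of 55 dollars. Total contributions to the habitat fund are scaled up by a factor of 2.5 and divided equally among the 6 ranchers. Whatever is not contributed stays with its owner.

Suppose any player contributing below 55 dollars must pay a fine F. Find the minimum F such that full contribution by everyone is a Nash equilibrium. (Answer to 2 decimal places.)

Given the others contribute fully, the best deviation is to contribute 0 (any partial contribution still incurs the fine and gives up units whose private return 0.4167 is below 1).
Deviating from 55 to 0 saves 55 dollars but forfeits the deviator's share of the drop in the habitat fund: 2.5/6 × 55 = 22.92.
So the deviation gain is 55 − 22.92 = 32.08, and the fine must be at least 32.08 dollars to wipe it out.

32.08 dollars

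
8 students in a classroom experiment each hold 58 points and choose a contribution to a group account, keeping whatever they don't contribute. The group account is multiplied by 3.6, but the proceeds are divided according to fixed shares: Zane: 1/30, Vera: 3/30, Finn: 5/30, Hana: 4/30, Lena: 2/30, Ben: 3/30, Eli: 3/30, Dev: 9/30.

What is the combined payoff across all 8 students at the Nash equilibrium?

Player j's private return per contributed unit is 3.6 × (j's share). Contributing is weakly dominant for j when that share is at least 1/3.6 = 0.2778, and contributing 0 is dominant otherwise.
The only share above 0.2778 is Dev's 9/30, contributing 58; the remaining 7 contribute 0. Total contributed: 58.
The group account pays out 3.6 × 58 = 208.80 in total (split across the unequal shares, but the aggregate is all that matters for the group sum).
The 7 free-riders keep 58 each, adding 406. Group total = 406 + 208.80 = 614.80.

614.80 points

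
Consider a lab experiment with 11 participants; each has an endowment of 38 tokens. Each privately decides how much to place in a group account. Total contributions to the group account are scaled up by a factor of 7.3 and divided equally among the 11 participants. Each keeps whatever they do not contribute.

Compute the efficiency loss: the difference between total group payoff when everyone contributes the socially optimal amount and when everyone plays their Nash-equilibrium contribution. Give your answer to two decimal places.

2633.40 tokens

Each contributed unit returns 7.3/11 = 0.6636 to its contributor — below 1 — so contributing 0 is dominant for every player. At the Nash equilibrium everyone keeps their 38, and the group total is 11 × 38 = 418.
Each contributed unit returns 7.300 to the group as a whole (0.6636 to each of 11 players), which exceeds 1, so the social optimum is full contribution: group total = 7.300 × 418 = 3051.40.
Efficiency loss = 3051.40 − 418 = 2633.40.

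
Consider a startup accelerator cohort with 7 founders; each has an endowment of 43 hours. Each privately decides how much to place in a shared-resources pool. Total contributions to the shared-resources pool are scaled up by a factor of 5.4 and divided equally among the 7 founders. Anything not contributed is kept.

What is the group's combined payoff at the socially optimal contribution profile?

Each contributed unit returns 5.400 to the group as a whole (0.7714 to each of 7 players), which exceeds 1, so the social optimum is full contribution: group total = 5.400 × 301 = 1625.40.

1625.40 hours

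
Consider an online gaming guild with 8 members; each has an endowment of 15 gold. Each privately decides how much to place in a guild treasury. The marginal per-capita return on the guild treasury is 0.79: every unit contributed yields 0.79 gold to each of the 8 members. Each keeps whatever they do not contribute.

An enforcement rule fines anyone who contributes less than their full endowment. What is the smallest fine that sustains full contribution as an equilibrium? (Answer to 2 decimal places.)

Given the others contribute fully, the best deviation is to contribute 0 (any partial contribution still incurs the fine and gives up units whose private return 0.79 is below 1).
Deviating from 15 to 0 saves 15 gold but forfeits the deviator's share of the drop in the guild treasury: 0.79 × 15 = 11.85.
So the deviation gain is 15 − 11.85 = 3.15, and the fine must be at least 3.15 gold to wipe it out.

3.15 gold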